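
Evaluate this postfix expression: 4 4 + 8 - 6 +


Processing tokens left to right:
Push 4, Push 4
Pop 4 and 4, compute 4 + 4 = 8, push 8
Push 8
Pop 8 and 8, compute 8 - 8 = 0, push 0
Push 6
Pop 0 and 6, compute 0 + 6 = 6, push 6
Stack result: 6

6


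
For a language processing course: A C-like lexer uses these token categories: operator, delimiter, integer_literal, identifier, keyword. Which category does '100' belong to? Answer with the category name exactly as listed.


Token: '100'
Checking categories:
  identifier: no
  integer_literal: YES
  operator: no
  keyword: no
  delimiter: no
Category: integer_literal

integer_literal


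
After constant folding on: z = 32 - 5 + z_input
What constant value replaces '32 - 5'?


Identifying constant sub-expression:
  Original: z = 32 - 5 + z_input
  32 and 5 are both compile-time constants
  Evaluating: 32 - 5 = 27
  After folding: z = 27 + z_input

27


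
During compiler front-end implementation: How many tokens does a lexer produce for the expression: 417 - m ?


Scanning '417 - m'
Token 1: '417' -> integer_literal
Token 2: '-' -> operator
Token 3: 'm' -> identifier
Total tokens: 3

3


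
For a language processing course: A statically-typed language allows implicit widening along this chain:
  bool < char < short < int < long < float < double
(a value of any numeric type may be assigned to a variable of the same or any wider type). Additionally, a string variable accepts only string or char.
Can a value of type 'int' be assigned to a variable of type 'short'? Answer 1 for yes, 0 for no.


Target variable type: short
Source value type: int
Numeric ranks: int=3, short=2
Widening allowed iff rank(source) <= rank(target): 3 <= 2? No
Result: 0

0


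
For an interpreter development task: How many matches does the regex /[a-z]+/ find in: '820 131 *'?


Pattern: /[a-z]+/ (identifiers)
Input: '820 131 *'
Scanning for matches:
Total matches: 0

0


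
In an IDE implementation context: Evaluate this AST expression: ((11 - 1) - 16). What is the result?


Expression: ((11 - 1) - 16)
Evaluating step by step:
  11 - 1 = 10
  10 - 16 = -6
Result: -6

-6


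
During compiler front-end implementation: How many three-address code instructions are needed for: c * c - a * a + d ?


Expression: c * c - a * a + d
Generating three-address code (respecting * over +/- precedence):
  Instruction 1: t1 = c * c
  Instruction 2: t2 = a * a
  Instruction 3: t3 = t1 - t2
  Instruction 4: t4 = t3 + d
Total instructions: 4

4


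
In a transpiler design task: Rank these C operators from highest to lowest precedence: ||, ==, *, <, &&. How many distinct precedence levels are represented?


Looking up precedence for each operator:
  || -> precedence 1
  == -> precedence 3
  * -> precedence 6
  < -> precedence 4
  && -> precedence 2
Sorted highest to lowest: *, <, ==, &&, ||
Distinct precedence values: [6, 4, 3, 2, 1]
Number of distinct levels: 5

5


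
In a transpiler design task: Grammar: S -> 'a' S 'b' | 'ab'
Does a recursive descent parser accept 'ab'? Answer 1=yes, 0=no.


Grammar accepts strings of the form a^n b^n (n >= 1)
Word: 'ab'
Counting: 1 a's and 1 b's
Check: 1 == 1? Yes
Derivation (S -> aSb applied 0 time(s), then S -> ab): S => ab
Accepted

1


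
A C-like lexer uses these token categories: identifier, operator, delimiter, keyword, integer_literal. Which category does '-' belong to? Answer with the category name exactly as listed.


Token: '-'
Checking categories:
  identifier: no
  integer_literal: no
  operator: YES
  keyword: no
  delimiter: no
Category: operator

operator


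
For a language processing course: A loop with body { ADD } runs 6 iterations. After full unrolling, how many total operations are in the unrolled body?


Loop body operations: ADD (1 op per iteration)
Unrolling 6 iterations:
  Iteration 1: ADD (1 ops)
  Iteration 2: ADD (1 ops)
  Iteration 3: ADD (1 ops)
  Iteration 4: ADD (1 ops)
  Iteration 5: ADD (1 ops)
  Iteration 6: ADD (1 ops)
Total: 6 iterations * 1 ops/iter = 6 operations

6


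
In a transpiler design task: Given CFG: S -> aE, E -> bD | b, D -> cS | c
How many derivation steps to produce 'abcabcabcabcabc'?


Grammar: S -> aE, E -> bD | b, D -> cS | c
Deriving 'abcabcabcabcabc':
Step 1: S -> aE => aE
Step 2: E -> bD => abD
Step 3: D -> cS => abcS
Step 4: S -> aE => abcaE
Step 5: E -> bD => abcabD
Step 6: D -> cS => abcabcS
Step 7: S -> aE => abcabcaE
Step 8: E -> bD => abcabcabD
Step 9: D -> cS => abcabcabcS
Step 10: S -> aE => abcabcabcaE
Step 11: E -> bD => abcabcabcabD
Step 12: D -> cS => abcabcabcabcS
Step 13: S -> aE => abcabcabcabcaE
Step 14: E -> bD => abcabcabcabcabD
Step 15: D -> c => abcabcabcabcabc
Total derivation steps: 15

15


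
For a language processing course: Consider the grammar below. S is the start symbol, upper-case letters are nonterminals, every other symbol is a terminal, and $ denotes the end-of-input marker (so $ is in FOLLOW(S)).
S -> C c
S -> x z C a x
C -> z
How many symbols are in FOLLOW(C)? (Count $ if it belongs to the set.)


S is the start symbol and does not occur in any rule body, so FOLLOW(S) = {$}.
Examining every occurrence of C in a rule body:
  S -> C c : C is followed by terminal 'c' -> add 'c'
  S -> x z C a x : C is followed by terminal 'a' -> add 'a'
  C -> z : C does not occur in the body -> contributes nothing
FOLLOW(C) = {a, c}
Count: 2

2


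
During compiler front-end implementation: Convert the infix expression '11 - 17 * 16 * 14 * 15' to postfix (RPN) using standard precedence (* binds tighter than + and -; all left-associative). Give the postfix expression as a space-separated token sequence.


Applying the shunting-yard algorithm:
  Operand 11 -> output
  Push '-' onto operator stack -> op-stack: [-]
  Operand 17 -> output
  Push '*' onto operator stack -> op-stack: [-, *]
  Operand 16 -> output
  See '*' (prec 2); top '*' (prec 2) >= it -> pop '*' to output
  Push '*' onto operator stack -> op-stack: [-, *]
  Operand 14 -> output
  See '*' (prec 2); top '*' (prec 2) >= it -> pop '*' to output
  Push '*' onto operator stack -> op-stack: [-, *]
  Operand 15 -> output
  End of input: pop '*' to output
  End of input: pop '-' to output
Postfix result: 11 17 16 * 14 * 15 * -

11 17 16 * 14 * 15 * -


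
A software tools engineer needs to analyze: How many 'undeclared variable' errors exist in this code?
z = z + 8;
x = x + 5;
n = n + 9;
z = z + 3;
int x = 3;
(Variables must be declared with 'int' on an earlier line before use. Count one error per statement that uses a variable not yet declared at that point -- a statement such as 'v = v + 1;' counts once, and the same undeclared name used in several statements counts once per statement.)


Scanning code line by line:
  Line 1: use 'z' -> ERROR (undeclared)
  Line 2: use 'x' -> ERROR (undeclared)
  Line 3: use 'n' -> ERROR (undeclared)
  Line 4: use 'z' -> ERROR (undeclared)
  Line 5: declare 'x' -> declared = ['x']
Total undeclared variable errors: 4

4


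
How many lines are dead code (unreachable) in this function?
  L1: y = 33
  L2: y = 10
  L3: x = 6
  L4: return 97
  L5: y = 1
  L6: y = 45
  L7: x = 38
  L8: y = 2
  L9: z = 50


Analyzing control flow:
  L1: reachable (before return)
  L2: reachable (before return)
  L3: reachable (before return)
  L4: reachable (return statement)
  L5: DEAD (after return at L4)
  L6: DEAD (after return at L4)
  L7: DEAD (after return at L4)
  L8: DEAD (after return at L4)
  L9: DEAD (after return at L4)
Return at L4, total lines = 9
Dead lines: L5 through L9
Count: 5

5


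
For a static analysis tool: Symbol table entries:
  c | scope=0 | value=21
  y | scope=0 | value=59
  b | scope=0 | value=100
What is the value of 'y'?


Searching symbol table for 'y':
  c | scope=0 | value=21
  y | scope=0 | value=59 <- MATCH
  b | scope=0 | value=100
Found 'y' at scope 0 with value 59

59


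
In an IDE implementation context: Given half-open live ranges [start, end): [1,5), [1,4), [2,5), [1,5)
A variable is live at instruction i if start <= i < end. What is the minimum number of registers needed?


Live ranges:
  Var0: [1, 5)
  Var1: [1, 4)
  Var2: [2, 5)
  Var3: [1, 5)
Sweep-line events (position, delta, active):
  pos=1 start -> active=1
  pos=1 start -> active=2
  pos=1 start -> active=3
  pos=2 start -> active=4
  pos=4 end -> active=3
  pos=5 end -> active=2
  pos=5 end -> active=1
  pos=5 end -> active=0
Maximum simultaneous active: 4
Minimum registers needed: 4

4


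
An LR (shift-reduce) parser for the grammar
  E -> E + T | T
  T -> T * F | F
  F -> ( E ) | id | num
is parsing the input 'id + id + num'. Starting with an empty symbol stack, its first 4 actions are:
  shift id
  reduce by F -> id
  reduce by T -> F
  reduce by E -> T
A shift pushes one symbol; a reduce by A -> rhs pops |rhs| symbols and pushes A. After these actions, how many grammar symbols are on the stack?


Tracking the symbol stack through each action:
  Action 1: shift 'id' : push -> stack = [id] (size 1)
  Action 2: reduce by F -> id : pop 1, push F -> stack = [F] (size 1)
  Action 3: reduce by T -> F : pop 1, push T -> stack = [T] (size 1)
  Action 4: reduce by E -> T : pop 1, push E -> stack = [E] (size 1)
Final stack size: 1

1


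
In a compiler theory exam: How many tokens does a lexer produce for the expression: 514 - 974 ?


Scanning '514 - 974'
Token 1: '514' -> integer_literal
Token 2: '-' -> operator
Token 3: '974' -> integer_literal
Total tokens: 3

3


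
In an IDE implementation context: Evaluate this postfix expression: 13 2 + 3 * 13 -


Processing tokens left to right:
Push 13, Push 2
Pop 13 and 2, compute 13 + 2 = 15, push 15
Push 3
Pop 15 and 3, compute 15 * 3 = 45, push 45
Push 13
Pop 45 and 13, compute 45 - 13 = 32, push 32
Stack result: 32

32


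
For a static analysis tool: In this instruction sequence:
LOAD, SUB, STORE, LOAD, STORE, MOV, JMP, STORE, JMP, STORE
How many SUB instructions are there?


Scanning instruction sequence for SUB:
  Position 1: LOAD
  Position 2: SUB <- MATCH
  Position 3: STORE
  Position 4: LOAD
  Position 5: STORE
  Position 6: MOV
  Position 7: JMP
  Position 8: STORE
  Position 9: JMP
  Position 10: STORE
Matches at positions: [2]
Total SUB count: 1

1


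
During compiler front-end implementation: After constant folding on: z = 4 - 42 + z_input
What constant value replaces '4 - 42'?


Identifying constant sub-expression:
  Original: z = 4 - 42 + z_input
  4 and 42 are both compile-time constants
  Evaluating: 4 - 42 = -38
  After folding: z = -38 + z_input

-38


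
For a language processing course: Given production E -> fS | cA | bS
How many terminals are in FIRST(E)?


Production: E -> fS | cA | bS
Examining each alternative for leading terminals:
  E -> fS : first terminal = 'f'
  E -> cA : first terminal = 'c'
  E -> bS : first terminal = 'b'
FIRST(E) = {b, c, f}
Count: 3

3


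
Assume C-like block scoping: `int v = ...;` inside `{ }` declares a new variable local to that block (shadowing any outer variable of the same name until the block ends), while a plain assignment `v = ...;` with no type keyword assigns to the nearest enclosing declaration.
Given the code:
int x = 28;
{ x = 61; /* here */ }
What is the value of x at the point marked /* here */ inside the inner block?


Analyzing scoping rules:
Outer scope: declares x = 28
Inner block: 'x = 61;' has no type keyword, so it is an assignment to the outer x (no shadowing)
Inside the block, after the assignment -> 61
Result: 61

61


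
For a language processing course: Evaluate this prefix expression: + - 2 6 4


Parsing prefix expression: + - 2 6 4
Step 1: Innermost operation '- 2 6'
  2 - 6 = -4
Step 2: Outer operation '+ [-4] 4'
  -4 + 4 = 0

0


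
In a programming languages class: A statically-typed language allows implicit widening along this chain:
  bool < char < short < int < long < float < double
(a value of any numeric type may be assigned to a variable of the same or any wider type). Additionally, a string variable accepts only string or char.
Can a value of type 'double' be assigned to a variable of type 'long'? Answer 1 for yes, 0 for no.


Target variable type: long
Source value type: double
Numeric ranks: double=6, long=4
Widening allowed iff rank(source) <= rank(target): 6 <= 4? No
Result: 0

0


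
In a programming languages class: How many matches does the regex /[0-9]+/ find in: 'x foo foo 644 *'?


Pattern: /[0-9]+/ (int literals)
Input: 'x foo foo 644 *'
Scanning for matches:
  Match 1: '644'
Total matches: 1

1


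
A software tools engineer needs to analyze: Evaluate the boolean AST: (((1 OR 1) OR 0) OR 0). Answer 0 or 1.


Step 1: Evaluate inner node
  1 OR 1 = 1
Step 2: Evaluate next node
  1 OR 0 = 1
Step 3: Evaluate root node
  1 OR 0 = 1

1


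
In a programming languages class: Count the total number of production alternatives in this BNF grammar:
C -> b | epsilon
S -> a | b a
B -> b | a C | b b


Counting alternatives per rule:
  C: 2 alternative(s)
  S: 2 alternative(s)
  B: 3 alternative(s)
Sum: 2 + 2 + 3 = 7

7


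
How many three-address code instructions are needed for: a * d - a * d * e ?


Expression: a * d - a * d * e
Generating three-address code (respecting * over +/- precedence):
  Instruction 1: t1 = a * d
  Instruction 2: t2 = a * d
  Instruction 3: t3 = t2 * e
  Instruction 4: t4 = t1 - t3
Total instructions: 4

4


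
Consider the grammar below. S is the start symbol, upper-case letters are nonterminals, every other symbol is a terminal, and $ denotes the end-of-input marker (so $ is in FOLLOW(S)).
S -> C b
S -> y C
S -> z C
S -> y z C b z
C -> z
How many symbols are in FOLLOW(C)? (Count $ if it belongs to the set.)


S is the start symbol and does not occur in any rule body, so FOLLOW(S) = {$}.
Examining every occurrence of C in a rule body:
  S -> C b : C is followed by terminal 'b' -> add 'b'
  S -> y C : C is at the right end -> add FOLLOW(S) = {$}
  S -> z C : C is at the right end -> add FOLLOW(S) = {$} (already in the set)
  S -> y z C b z : C is followed by terminal 'b' -> add 'b' (already in the set)
  C -> z : C does not occur in the body -> contributes nothing
FOLLOW(C) = {b, $}
Count: 2

2


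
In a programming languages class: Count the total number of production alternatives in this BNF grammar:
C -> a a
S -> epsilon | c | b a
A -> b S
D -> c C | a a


Counting alternatives per rule:
  C: 1 alternative(s)
  S: 3 alternative(s)
  A: 1 alternative(s)
  D: 2 alternative(s)
Sum: 1 + 3 + 1 + 2 = 7

7


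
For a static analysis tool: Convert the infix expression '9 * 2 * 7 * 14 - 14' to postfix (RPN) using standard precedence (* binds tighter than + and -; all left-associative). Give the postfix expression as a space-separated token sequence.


Applying the shunting-yard algorithm:
  Operand 9 -> output
  Push '*' onto operator stack -> op-stack: [*]
  Operand 2 -> output
  See '*' (prec 2); top '*' (prec 2) >= it -> pop '*' to output
  Push '*' onto operator stack -> op-stack: [*]
  Operand 7 -> output
  See '*' (prec 2); top '*' (prec 2) >= it -> pop '*' to output
  Push '*' onto operator stack -> op-stack: [*]
  Operand 14 -> output
  See '-' (prec 1); top '*' (prec 2) >= it -> pop '*' to output
  Push '-' onto operator stack -> op-stack: [-]
  Operand 14 -> output
  End of input: pop '-' to output
Postfix result: 9 2 * 7 * 14 * 14 -

9 2 * 7 * 14 * 14 -


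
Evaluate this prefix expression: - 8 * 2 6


Parsing prefix expression: - 8 * 2 6
Step 1: Innermost operation '* 2 6'
  2 * 6 = 12
Step 2: Outer operation '- 8 [12]'
  8 - 12 = -4

-4


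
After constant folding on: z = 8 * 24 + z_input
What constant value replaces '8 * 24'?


Identifying constant sub-expression:
  Original: z = 8 * 24 + z_input
  8 and 24 are both compile-time constants
  Evaluating: 8 * 24 = 192
  After folding: z = 192 + z_input

192


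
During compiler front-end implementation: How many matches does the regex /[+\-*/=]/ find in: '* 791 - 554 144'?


Pattern: /[+\-*/=]/ (operators)
Input: '* 791 - 554 144'
Scanning for matches:
  Match 1: '*'
  Match 2: '-'
Total matches: 2

2


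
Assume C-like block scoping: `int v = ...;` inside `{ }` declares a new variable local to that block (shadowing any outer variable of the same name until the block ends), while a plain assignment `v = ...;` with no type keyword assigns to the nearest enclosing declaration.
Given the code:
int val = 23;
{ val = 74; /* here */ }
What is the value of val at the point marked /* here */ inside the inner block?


Analyzing scoping rules:
Outer scope: declares val = 23
Inner block: 'val = 74;' has no type keyword, so it is an assignment to the outer val (no shadowing)
Inside the block, after the assignment -> 74
Result: 74

74


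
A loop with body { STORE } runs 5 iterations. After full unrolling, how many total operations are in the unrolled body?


Loop body operations: STORE (1 op per iteration)
Unrolling 5 iterations:
  Iteration 1: STORE (1 ops)
  Iteration 2: STORE (1 ops)
  Iteration 3: STORE (1 ops)
  Iteration 4: STORE (1 ops)
  Iteration 5: STORE (1 ops)
Total: 5 iterations * 1 ops/iter = 5 operations

5


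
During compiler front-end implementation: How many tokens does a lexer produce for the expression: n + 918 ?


Scanning 'n + 918'
Token 1: 'n' -> identifier
Token 2: '+' -> operator
Token 3: '918' -> integer_literal
Total tokens: 3

3


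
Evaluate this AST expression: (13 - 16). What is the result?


Expression: (13 - 16)
Evaluating step by step:
  13 - 16 = -3
Result: -3

-3


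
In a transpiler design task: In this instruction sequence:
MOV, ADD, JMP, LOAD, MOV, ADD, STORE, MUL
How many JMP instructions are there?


Scanning instruction sequence for JMP:
  Position 1: MOV
  Position 2: ADD
  Position 3: JMP <- MATCH
  Position 4: LOAD
  Position 5: MOV
  Position 6: ADD
  Position 7: STORE
  Position 8: MUL
Matches at positions: [3]
Total JMP count: 1

1


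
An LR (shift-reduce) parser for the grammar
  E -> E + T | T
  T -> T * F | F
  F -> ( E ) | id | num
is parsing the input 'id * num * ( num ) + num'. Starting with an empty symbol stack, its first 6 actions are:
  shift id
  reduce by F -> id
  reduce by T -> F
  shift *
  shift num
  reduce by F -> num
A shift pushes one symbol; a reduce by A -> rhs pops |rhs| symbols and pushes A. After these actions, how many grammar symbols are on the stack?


Tracking the symbol stack through each action:
  Action 1: shift 'id' : push -> stack = [id] (size 1)
  Action 2: reduce by F -> id : pop 1, push F -> stack = [F] (size 1)
  Action 3: reduce by T -> F : pop 1, push T -> stack = [T] (size 1)
  Action 4: shift '*' : push -> stack = [T, *] (size 2)
  Action 5: shift 'num' : push -> stack = [T, *, num] (size 3)
  Action 6: reduce by F -> num : pop 1, push F -> stack = [T, *, F] (size 3)
Final stack size: 3

3


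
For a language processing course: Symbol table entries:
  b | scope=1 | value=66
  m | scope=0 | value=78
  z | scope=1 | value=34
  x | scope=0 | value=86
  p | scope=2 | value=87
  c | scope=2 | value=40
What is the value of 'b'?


Searching symbol table for 'b':
  b | scope=1 | value=66 <- MATCH
  m | scope=0 | value=78
  z | scope=1 | value=34
  x | scope=0 | value=86
  p | scope=2 | value=87
  c | scope=2 | value=40
Found 'b' at scope 1 with value 66

66


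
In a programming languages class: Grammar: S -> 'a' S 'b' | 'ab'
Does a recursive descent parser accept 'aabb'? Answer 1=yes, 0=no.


Grammar accepts strings of the form a^n b^n (n >= 1)
Word: 'aabb'
Counting: 2 a's and 2 b's
Check: 2 == 2? Yes
Derivation (S -> aSb applied 1 time(s), then S -> ab): S => aSb => aabb
Accepted

1


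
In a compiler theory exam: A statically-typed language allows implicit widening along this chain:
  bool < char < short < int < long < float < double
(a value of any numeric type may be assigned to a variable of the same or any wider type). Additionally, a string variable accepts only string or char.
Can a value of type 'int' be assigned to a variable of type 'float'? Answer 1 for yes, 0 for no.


Target variable type: float
Source value type: int
Numeric ranks: int=3, float=5
Widening allowed iff rank(source) <= rank(target): 3 <= 5? Yes
Result: 1

1


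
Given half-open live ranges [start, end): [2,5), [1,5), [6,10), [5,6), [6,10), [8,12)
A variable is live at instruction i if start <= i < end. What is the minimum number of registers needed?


Live ranges:
  Var0: [2, 5)
  Var1: [1, 5)
  Var2: [6, 10)
  Var3: [5, 6)
  Var4: [6, 10)
  Var5: [8, 12)
Sweep-line events (position, delta, active):
  pos=1 start -> active=1
  pos=2 start -> active=2
  pos=5 end -> active=1
  pos=5 end -> active=0
  pos=5 start -> active=1
  pos=6 end -> active=0
  pos=6 start -> active=1
  pos=6 start -> active=2
  pos=8 start -> active=3
  pos=10 end -> active=2
  pos=10 end -> active=1
  pos=12 end -> active=0
Maximum simultaneous active: 3
Minimum registers needed: 3

3


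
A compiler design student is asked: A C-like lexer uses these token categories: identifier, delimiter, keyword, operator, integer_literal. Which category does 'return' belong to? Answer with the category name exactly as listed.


Token: 'return'
Checking categories:
  identifier: no
  integer_literal: no
  operator: no
  keyword: YES
  delimiter: no
Category: keyword

keyword


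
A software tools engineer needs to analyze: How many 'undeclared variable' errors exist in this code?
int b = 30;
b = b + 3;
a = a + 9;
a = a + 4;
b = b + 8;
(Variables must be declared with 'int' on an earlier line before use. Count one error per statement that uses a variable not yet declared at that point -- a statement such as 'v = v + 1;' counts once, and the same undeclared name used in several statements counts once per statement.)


Scanning code line by line:
  Line 1: declare 'b' -> declared = ['b']
  Line 2: use 'b' -> OK (declared)
  Line 3: use 'a' -> ERROR (undeclared)
  Line 4: use 'a' -> ERROR (undeclared)
  Line 5: use 'b' -> OK (declared)
Total undeclared variable errors: 2

2


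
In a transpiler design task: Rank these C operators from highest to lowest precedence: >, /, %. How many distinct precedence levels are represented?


Looking up precedence for each operator:
  > -> precedence 4
  / -> precedence 6
  % -> precedence 6
Sorted highest to lowest: /, %, >
Distinct precedence values: [6, 4]
Number of distinct levels: 2

2


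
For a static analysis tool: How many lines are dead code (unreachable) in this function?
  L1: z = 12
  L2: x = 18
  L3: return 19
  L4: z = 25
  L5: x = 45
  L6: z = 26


Analyzing control flow:
  L1: reachable (before return)
  L2: reachable (before return)
  L3: reachable (return statement)
  L4: DEAD (after return at L3)
  L5: DEAD (after return at L3)
  L6: DEAD (after return at L3)
Return at L3, total lines = 6
Dead lines: L4 through L6
Count: 3

3


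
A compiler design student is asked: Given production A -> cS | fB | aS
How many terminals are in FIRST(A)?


Production: A -> cS | fB | aS
Examining each alternative for leading terminals:
  A -> cS : first terminal = 'c'
  A -> fB : first terminal = 'f'
  A -> aS : first terminal = 'a'
FIRST(A) = {a, c, f}
Count: 3

3


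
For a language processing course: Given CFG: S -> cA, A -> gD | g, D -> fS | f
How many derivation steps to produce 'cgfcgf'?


Grammar: S -> cA, A -> gD | g, D -> fS | f
Deriving 'cgfcgf':
Step 1: S -> cA => cA
Step 2: A -> gD => cgD
Step 3: D -> fS => cgfS
Step 4: S -> cA => cgfcA
Step 5: A -> gD => cgfcgD
Step 6: D -> f => cgfcgf
Total derivation steps: 6

6


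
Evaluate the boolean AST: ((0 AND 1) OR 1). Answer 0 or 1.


Step 1: Evaluate inner node
  0 AND 1 = 0
Step 2: Evaluate root node
  0 OR 1 = 1

1


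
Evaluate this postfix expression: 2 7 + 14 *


Processing tokens left to right:
Push 2, Push 7
Pop 2 and 7, compute 2 + 7 = 9, push 9
Push 14
Pop 9 and 14, compute 9 * 14 = 126, push 126
Stack result: 126

126


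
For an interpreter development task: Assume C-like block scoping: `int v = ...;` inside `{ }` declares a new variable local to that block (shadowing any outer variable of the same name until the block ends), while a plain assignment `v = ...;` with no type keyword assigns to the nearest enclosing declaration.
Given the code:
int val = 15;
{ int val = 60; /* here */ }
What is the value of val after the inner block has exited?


Analyzing scoping rules:
Outer scope: declares val = 15
Inner block: 'int val = 60;' declares a NEW val that shadows the outer one
When the block exits the inner val goes out of scope; the outer val was never modified -> 15
Result: 15

15


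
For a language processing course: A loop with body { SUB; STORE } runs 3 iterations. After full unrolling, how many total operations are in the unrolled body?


Loop body operations: SUB, STORE (2 ops per iteration)
Unrolling 3 iterations:
  Iteration 1: SUB, STORE (2 ops)
  Iteration 2: SUB, STORE (2 ops)
  Iteration 3: SUB, STORE (2 ops)
Total: 3 iterations * 2 ops/iter = 6 operations

6


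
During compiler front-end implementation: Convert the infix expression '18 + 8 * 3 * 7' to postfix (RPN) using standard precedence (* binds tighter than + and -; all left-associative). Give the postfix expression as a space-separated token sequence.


Applying the shunting-yard algorithm:
  Operand 18 -> output
  Push '+' onto operator stack -> op-stack: [+]
  Operand 8 -> output
  Push '*' onto operator stack -> op-stack: [+, *]
  Operand 3 -> output
  See '*' (prec 2); top '*' (prec 2) >= it -> pop '*' to output
  Push '*' onto operator stack -> op-stack: [+, *]
  Operand 7 -> output
  End of input: pop '*' to output
  End of input: pop '+' to output
Postfix result: 18 8 3 * 7 * +

18 8 3 * 7 * +


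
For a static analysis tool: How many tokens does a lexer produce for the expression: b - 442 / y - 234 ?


Scanning 'b - 442 / y - 234'
Token 1: 'b' -> identifier
Token 2: '-' -> operator
Token 3: '442' -> integer_literal
Token 4: '/' -> operator
Token 5: 'y' -> identifier
Token 6: '-' -> operator
Token 7: '234' -> integer_literal
Total tokens: 7

7


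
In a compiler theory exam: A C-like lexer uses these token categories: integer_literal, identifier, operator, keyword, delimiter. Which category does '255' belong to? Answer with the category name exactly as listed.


Token: '255'
Checking categories:
  identifier: no
  integer_literal: YES
  operator: no
  keyword: no
  delimiter: no
Category: integer_literal

integer_literal


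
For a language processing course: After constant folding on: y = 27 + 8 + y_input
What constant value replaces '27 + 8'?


Identifying constant sub-expression:
  Original: y = 27 + 8 + y_input
  27 and 8 are both compile-time constants
  Evaluating: 27 + 8 = 35
  After folding: y = 35 + y_input

35


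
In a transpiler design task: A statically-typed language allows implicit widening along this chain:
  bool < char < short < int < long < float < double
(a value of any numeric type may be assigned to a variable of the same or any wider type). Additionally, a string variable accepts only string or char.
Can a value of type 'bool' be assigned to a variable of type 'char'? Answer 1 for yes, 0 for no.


Target variable type: char
Source value type: bool
Numeric ranks: bool=0, char=1
Widening allowed iff rank(source) <= rank(target): 0 <= 1? Yes
Result: 1

1


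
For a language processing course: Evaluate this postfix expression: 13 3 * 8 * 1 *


Processing tokens left to right:
Push 13, Push 3
Pop 13 and 3, compute 13 * 3 = 39, push 39
Push 8
Pop 39 and 8, compute 39 * 8 = 312, push 312
Push 1
Pop 312 and 1, compute 312 * 1 = 312, push 312
Stack result: 312

312


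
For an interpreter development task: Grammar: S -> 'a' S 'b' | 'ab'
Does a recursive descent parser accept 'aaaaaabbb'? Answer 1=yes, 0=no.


Grammar accepts strings of the form a^n b^n (n >= 1)
Word: 'aaaaaabbb'
Counting: 6 a's and 3 b's
Check: 6 == 3? No
Mismatch: a-count != b-count
Rejected

0


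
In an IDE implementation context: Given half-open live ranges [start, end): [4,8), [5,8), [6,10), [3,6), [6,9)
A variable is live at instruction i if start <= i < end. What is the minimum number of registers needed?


Live ranges:
  Var0: [4, 8)
  Var1: [5, 8)
  Var2: [6, 10)
  Var3: [3, 6)
  Var4: [6, 9)
Sweep-line events (position, delta, active):
  pos=3 start -> active=1
  pos=4 start -> active=2
  pos=5 start -> active=3
  pos=6 end -> active=2
  pos=6 start -> active=3
  pos=6 start -> active=4
  pos=8 end -> active=3
  pos=8 end -> active=2
  pos=9 end -> active=1
  pos=10 end -> active=0
Maximum simultaneous active: 4
Minimum registers needed: 4

4


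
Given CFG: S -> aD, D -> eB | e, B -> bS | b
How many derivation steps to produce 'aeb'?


Grammar: S -> aD, D -> eB | e, B -> bS | b
Deriving 'aeb':
Step 1: S -> aD => aD
Step 2: D -> eB => aeB
Step 3: B -> b => aeb
Total derivation steps: 3

3


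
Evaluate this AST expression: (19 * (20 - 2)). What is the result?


Expression: (19 * (20 - 2))
Evaluating step by step:
  20 - 2 = 18
  19 * 18 = 342
Result: 342

342


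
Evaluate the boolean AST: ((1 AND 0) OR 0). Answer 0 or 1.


Step 1: Evaluate inner node
  1 AND 0 = 0
Step 2: Evaluate root node
  0 OR 0 = 0

0


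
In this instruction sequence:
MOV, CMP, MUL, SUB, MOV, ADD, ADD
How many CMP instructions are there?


Scanning instruction sequence for CMP:
  Position 1: MOV
  Position 2: CMP <- MATCH
  Position 3: MUL
  Position 4: SUB
  Position 5: MOV
  Position 6: ADD
  Position 7: ADD
Matches at positions: [2]
Total CMP count: 1

1


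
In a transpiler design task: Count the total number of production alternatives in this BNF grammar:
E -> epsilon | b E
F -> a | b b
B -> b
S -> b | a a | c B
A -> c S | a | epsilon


Counting alternatives per rule:
  E: 2 alternative(s)
  F: 2 alternative(s)
  B: 1 alternative(s)
  S: 3 alternative(s)
  A: 3 alternative(s)
Sum: 2 + 2 + 1 + 3 + 3 = 11

11


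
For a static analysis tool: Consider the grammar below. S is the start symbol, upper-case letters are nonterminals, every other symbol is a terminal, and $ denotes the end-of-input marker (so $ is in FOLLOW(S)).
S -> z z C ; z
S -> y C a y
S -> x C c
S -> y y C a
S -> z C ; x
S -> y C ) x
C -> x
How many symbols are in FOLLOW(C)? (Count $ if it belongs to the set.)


S is the start symbol and does not occur in any rule body, so FOLLOW(S) = {$}.
Examining every occurrence of C in a rule body:
  S -> z z C ; z : C is followed by terminal ';' -> add ';'
  S -> y C a y : C is followed by terminal 'a' -> add 'a'
  S -> x C c : C is followed by terminal 'c' -> add 'c'
  S -> y y C a : C is followed by terminal 'a' -> add 'a' (already in the set)
  S -> z C ; x : C is followed by terminal ';' -> add ';' (already in the set)
  S -> y C ) x : C is followed by terminal ')' -> add ')'
  C -> x : C does not occur in the body -> contributes nothing
FOLLOW(C) = {), ;, a, c}
Count: 4

4


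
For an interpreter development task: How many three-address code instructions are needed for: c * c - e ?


Expression: c * c - e
Generating three-address code (respecting * over +/- precedence):
  Instruction 1: t1 = c * c
  Instruction 2: t2 = t1 - e
Total instructions: 2

2


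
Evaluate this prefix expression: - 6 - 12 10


Parsing prefix expression: - 6 - 12 10
Step 1: Innermost operation '- 12 10'
  12 - 10 = 2
Step 2: Outer operation '- 6 [2]'
  6 - 2 = 4

4


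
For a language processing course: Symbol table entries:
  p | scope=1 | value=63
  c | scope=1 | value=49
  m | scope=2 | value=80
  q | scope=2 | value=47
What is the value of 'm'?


Searching symbol table for 'm':
  p | scope=1 | value=63
  c | scope=1 | value=49
  m | scope=2 | value=80 <- MATCH
  q | scope=2 | value=47
Found 'm' at scope 2 with value 80

80


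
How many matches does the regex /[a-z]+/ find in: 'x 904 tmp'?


Pattern: /[a-z]+/ (identifiers)
Input: 'x 904 tmp'
Scanning for matches:
  Match 1: 'x'
  Match 2: 'tmp'
Total matches: 2

2


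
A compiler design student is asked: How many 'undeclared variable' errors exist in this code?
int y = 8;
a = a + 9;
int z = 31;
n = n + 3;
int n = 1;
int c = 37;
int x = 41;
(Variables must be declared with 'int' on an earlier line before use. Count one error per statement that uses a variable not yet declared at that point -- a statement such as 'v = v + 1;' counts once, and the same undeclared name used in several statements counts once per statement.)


Scanning code line by line:
  Line 1: declare 'y' -> declared = ['y']
  Line 2: use 'a' -> ERROR (undeclared)
  Line 3: declare 'z' -> declared = ['y', 'z']
  Line 4: use 'n' -> ERROR (undeclared)
  Line 5: declare 'n' -> declared = ['n', 'y', 'z']
  Line 6: declare 'c' -> declared = ['c', 'n', 'y', 'z']
  Line 7: declare 'x' -> declared = ['c', 'n', 'x', 'y', 'z']
Total undeclared variable errors: 2

2


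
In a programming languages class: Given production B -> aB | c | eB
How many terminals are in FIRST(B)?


Production: B -> aB | c | eB
Examining each alternative for leading terminals:
  B -> aB : first terminal = 'a'
  B -> c : first terminal = 'c'
  B -> eB : first terminal = 'e'
FIRST(B) = {a, c, e}
Count: 3

3


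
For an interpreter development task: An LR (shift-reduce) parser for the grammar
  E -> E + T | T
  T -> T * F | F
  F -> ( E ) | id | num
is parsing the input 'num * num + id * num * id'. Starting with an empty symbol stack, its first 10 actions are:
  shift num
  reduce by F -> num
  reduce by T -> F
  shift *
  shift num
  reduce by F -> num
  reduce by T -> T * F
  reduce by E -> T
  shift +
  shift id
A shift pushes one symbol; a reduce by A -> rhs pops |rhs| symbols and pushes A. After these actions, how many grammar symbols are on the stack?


Tracking the symbol stack through each action:
  Action 1: shift 'num' : push -> stack = [num] (size 1)
  Action 2: reduce by F -> num : pop 1, push F -> stack = [F] (size 1)
  Action 3: reduce by T -> F : pop 1, push T -> stack = [T] (size 1)
  Action 4: shift '*' : push -> stack = [T, *] (size 2)
  Action 5: shift 'num' : push -> stack = [T, *, num] (size 3)
  Action 6: reduce by F -> num : pop 1, push F -> stack = [T, *, F] (size 3)
  Action 7: reduce by T -> T * F : pop 3, push T -> stack = [T] (size 1)
  Action 8: reduce by E -> T : pop 1, push E -> stack = [E] (size 1)
  Action 9: shift '+' : push -> stack = [E, +] (size 2)
  Action 10: shift 'id' : push -> stack = [E, +, id] (size 3)
Final stack size: 3

3


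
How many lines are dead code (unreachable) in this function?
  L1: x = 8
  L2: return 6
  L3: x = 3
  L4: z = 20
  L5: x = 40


Analyzing control flow:
  L1: reachable (before return)
  L2: reachable (return statement)
  L3: DEAD (after return at L2)
  L4: DEAD (after return at L2)
  L5: DEAD (after return at L2)
Return at L2, total lines = 5
Dead lines: L3 through L5
Count: 3

3


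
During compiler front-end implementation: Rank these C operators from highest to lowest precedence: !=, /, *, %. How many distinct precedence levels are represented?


Looking up precedence for each operator:
  != -> precedence 3
  / -> precedence 6
  * -> precedence 6
  % -> precedence 6
Sorted highest to lowest: /, *, %, !=
Distinct precedence values: [6, 3]
Number of distinct levels: 2

2


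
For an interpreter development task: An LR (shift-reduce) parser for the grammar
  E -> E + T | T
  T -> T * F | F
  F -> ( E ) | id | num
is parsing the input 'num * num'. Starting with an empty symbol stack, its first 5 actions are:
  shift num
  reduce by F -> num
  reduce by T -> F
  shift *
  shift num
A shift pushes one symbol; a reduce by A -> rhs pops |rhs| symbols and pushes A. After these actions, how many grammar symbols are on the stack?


Tracking the symbol stack through each action:
  Action 1: shift 'num' : push -> stack = [num] (size 1)
  Action 2: reduce by F -> num : pop 1, push F -> stack = [F] (size 1)
  Action 3: reduce by T -> F : pop 1, push T -> stack = [T] (size 1)
  Action 4: shift '*' : push -> stack = [T, *] (size 2)
  Action 5: shift 'num' : push -> stack = [T, *, num] (size 3)
Final stack size: 3

3


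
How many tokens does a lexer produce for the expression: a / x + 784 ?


Scanning 'a / x + 784'
Token 1: 'a' -> identifier
Token 2: '/' -> operator
Token 3: 'x' -> identifier
Token 4: '+' -> operator
Token 5: '784' -> integer_literal
Total tokens: 5

5


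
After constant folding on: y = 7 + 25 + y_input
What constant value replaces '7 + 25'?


Identifying constant sub-expression:
  Original: y = 7 + 25 + y_input
  7 and 25 are both compile-time constants
  Evaluating: 7 + 25 = 32
  After folding: y = 32 + y_input

32


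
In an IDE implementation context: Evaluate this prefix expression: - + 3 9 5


Parsing prefix expression: - + 3 9 5
Step 1: Innermost operation '+ 3 9'
  3 + 9 = 12
Step 2: Outer operation '- [12] 5'
  12 - 5 = 7

7


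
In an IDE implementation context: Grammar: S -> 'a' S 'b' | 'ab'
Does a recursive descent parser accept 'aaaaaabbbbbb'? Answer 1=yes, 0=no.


Grammar accepts strings of the form a^n b^n (n >= 1)
Word: 'aaaaaabbbbbb'
Counting: 6 a's and 6 b's
Check: 6 == 6? Yes
Derivation (S -> aSb applied 5 time(s), then S -> ab): S => aSb => aaSbb => aaaSbbb => aaaaSbbbb => aaaaaSbbbbb => aaaaaabbbbbb
Accepted

1


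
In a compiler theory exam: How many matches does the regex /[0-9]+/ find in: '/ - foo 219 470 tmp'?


Pattern: /[0-9]+/ (int literals)
Input: '/ - foo 219 470 tmp'
Scanning for matches:
  Match 1: '219'
  Match 2: '470'
Total matches: 2

2


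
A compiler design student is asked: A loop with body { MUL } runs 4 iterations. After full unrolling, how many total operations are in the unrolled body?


Loop body operations: MUL (1 op per iteration)
Unrolling 4 iterations:
  Iteration 1: MUL (1 ops)
  Iteration 2: MUL (1 ops)
  Iteration 3: MUL (1 ops)
  Iteration 4: MUL (1 ops)
Total: 4 iterations * 1 ops/iter = 4 operations

4


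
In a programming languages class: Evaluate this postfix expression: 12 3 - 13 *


Processing tokens left to right:
Push 12, Push 3
Pop 12 and 3, compute 12 - 3 = 9, push 9
Push 13
Pop 9 and 13, compute 9 * 13 = 117, push 117
Stack result: 117

117


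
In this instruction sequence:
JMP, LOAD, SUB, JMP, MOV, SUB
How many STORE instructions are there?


Scanning instruction sequence for STORE:
  Position 1: JMP
  Position 2: LOAD
  Position 3: SUB
  Position 4: JMP
  Position 5: MOV
  Position 6: SUB
Matches at positions: []
Total STORE count: 0

0


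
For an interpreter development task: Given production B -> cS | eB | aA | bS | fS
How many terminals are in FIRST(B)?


Production: B -> cS | eB | aA | bS | fS
Examining each alternative for leading terminals:
  B -> cS : first terminal = 'c'
  B -> eB : first terminal = 'e'
  B -> aA : first terminal = 'a'
  B -> bS : first terminal = 'b'
  B -> fS : first terminal = 'f'
FIRST(B) = {a, b, c, e, f}
Count: 5

5


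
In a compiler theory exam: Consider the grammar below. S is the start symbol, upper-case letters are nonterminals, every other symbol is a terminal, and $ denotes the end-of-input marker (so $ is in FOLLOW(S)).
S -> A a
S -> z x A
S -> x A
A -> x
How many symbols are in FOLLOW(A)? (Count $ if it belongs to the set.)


S is the start symbol and does not occur in any rule body, so FOLLOW(S) = {$}.
Examining every occurrence of A in a rule body:
  S -> A a : A is followed by terminal 'a' -> add 'a'
  S -> z x A : A is at the right end -> add FOLLOW(S) = {$}
  S -> x A : A is at the right end -> add FOLLOW(S) = {$} (already in the set)
  A -> x : A does not occur in the body -> contributes nothing
FOLLOW(A) = {a, $}
Count: 2

2


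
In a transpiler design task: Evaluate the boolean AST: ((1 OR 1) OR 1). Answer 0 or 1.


Step 1: Evaluate inner node
  1 OR 1 = 1
Step 2: Evaluate root node
  1 OR 1 = 1

1


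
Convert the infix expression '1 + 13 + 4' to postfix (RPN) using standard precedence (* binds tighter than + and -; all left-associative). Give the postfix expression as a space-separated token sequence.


Applying the shunting-yard algorithm:
  Operand 1 -> output
  Push '+' onto operator stack -> op-stack: [+]
  Operand 13 -> output
  See '+' (prec 1); top '+' (prec 1) >= it -> pop '+' to output
  Push '+' onto operator stack -> op-stack: [+]
  Operand 4 -> output
  End of input: pop '+' to output
Postfix result: 1 13 + 4 +

1 13 + 4 +
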